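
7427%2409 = 200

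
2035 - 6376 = -4341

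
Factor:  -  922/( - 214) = 107^( - 1) * 461^1 =461/107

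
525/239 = 525/239 = 2.20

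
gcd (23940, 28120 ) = 380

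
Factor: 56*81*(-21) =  - 95256 = - 2^3*3^5*7^2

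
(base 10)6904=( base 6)51544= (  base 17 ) 16F2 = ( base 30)7K4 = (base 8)15370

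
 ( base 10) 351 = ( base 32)av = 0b101011111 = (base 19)i9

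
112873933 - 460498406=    - 347624473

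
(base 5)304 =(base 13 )61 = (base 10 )79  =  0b1001111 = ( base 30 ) 2J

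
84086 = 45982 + 38104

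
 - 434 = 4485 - 4919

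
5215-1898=3317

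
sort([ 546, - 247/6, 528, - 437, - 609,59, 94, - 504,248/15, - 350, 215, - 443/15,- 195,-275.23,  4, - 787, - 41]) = [ - 787, - 609,-504, - 437, - 350,-275.23, - 195, - 247/6,  -  41, - 443/15  ,  4,248/15,59,94, 215, 528 , 546]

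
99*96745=9577755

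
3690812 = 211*17492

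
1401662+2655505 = 4057167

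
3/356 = 3/356 = 0.01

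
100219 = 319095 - 218876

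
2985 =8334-5349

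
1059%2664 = 1059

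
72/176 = 9/22 = 0.41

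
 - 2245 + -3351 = - 5596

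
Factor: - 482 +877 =5^1*79^1 = 395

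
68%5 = 3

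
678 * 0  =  0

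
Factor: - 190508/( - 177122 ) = 2^1*11^( - 1 )*83^( - 1)*491^1=982/913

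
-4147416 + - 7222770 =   -  11370186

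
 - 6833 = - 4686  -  2147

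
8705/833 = 10 + 375/833 = 10.45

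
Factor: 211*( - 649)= - 11^1*59^1 * 211^1= - 136939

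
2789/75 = 37  +  14/75= 37.19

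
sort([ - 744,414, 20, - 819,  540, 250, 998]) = [  -  819,-744, 20,  250,414,  540,  998]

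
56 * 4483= 251048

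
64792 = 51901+12891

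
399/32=399/32 = 12.47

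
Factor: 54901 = 7^1*11^1 * 23^1*31^1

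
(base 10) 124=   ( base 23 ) 59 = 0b1111100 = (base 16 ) 7C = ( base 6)324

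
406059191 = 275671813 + 130387378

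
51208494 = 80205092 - 28996598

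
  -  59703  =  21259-80962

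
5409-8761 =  - 3352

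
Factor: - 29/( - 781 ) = 11^( - 1)*29^1*71^( - 1 ) 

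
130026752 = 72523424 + 57503328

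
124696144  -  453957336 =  - 329261192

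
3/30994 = 3/30994= 0.00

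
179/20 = 8 + 19/20 = 8.95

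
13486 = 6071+7415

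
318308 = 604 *527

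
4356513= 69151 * 63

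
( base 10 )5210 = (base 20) d0a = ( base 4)1101122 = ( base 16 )145A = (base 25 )88a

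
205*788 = 161540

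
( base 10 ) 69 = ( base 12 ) 59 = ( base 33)23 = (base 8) 105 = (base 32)25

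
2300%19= 1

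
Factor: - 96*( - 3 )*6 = 2^6*3^3 = 1728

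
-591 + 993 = 402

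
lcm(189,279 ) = 5859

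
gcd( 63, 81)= 9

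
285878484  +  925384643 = 1211263127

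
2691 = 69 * 39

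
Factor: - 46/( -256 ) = 23/128 =2^(  -  7 )*23^1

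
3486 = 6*581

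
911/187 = 4  +  163/187 = 4.87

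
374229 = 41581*9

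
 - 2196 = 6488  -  8684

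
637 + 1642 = 2279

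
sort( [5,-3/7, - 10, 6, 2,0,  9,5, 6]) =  [ - 10, - 3/7 , 0,2,  5,5, 6,6, 9 ]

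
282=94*3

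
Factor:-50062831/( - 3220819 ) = 7^( - 1)*13^1 * 223^1*2467^1*65731^( - 1) = 7151833/460117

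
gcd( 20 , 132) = 4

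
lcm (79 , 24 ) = 1896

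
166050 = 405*410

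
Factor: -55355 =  - 5^1*11071^1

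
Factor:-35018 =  - 2^1 * 17509^1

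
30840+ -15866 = 14974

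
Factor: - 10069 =-10069^1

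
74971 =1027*73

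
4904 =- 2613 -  -7517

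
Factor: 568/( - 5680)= - 1/10 = - 2^( -1)*5^( - 1) 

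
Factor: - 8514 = - 2^1*3^2*11^1*43^1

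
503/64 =7 + 55/64  =  7.86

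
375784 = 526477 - 150693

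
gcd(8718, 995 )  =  1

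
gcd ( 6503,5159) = 7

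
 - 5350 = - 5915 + 565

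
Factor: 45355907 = 19^1*401^1 * 5953^1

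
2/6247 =2/6247 = 0.00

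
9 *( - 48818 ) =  - 439362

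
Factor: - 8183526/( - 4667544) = 1363921/777924 = 2^( -2) * 3^( - 4 )*7^(  -  4)*13^1*104917^1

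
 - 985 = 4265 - 5250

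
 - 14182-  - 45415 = 31233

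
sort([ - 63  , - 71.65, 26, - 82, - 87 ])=[ - 87, - 82,-71.65, - 63 , 26 ]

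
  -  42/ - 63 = 2/3 = 0.67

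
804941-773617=31324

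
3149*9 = 28341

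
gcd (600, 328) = 8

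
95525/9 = 95525/9 = 10613.89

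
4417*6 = 26502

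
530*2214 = 1173420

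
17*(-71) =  - 1207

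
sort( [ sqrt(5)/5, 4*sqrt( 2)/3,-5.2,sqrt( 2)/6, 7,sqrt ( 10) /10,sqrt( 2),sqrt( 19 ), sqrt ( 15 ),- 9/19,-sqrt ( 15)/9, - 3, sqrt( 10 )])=[  -  5.2, - 3,-9/19, - sqrt( 15)/9,sqrt(2) /6,sqrt (10)/10,sqrt(5)/5,sqrt(2 ), 4*sqrt ( 2) /3,sqrt( 10 ),sqrt( 15), sqrt( 19), 7]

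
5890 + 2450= 8340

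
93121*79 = 7356559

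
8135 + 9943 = 18078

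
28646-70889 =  - 42243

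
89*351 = 31239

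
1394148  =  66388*21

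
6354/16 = 3177/8 = 397.12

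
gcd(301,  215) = 43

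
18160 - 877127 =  - 858967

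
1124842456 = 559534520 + 565307936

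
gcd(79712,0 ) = 79712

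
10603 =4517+6086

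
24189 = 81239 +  - 57050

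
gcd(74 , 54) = 2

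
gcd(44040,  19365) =15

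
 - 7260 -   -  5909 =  - 1351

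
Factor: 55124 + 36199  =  91323 =3^2 * 73^1*139^1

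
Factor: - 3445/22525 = -13/85 = -  5^ ( - 1)*13^1*17^( - 1) 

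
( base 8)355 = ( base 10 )237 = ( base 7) 456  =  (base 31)7k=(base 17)DG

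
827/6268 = 827/6268 = 0.13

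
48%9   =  3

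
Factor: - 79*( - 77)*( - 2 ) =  - 2^1*7^1*11^1*79^1 = - 12166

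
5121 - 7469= - 2348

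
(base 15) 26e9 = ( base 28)ah3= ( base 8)20177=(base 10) 8319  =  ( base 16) 207F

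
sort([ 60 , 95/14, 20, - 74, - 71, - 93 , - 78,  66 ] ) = [ - 93, - 78, - 74, - 71, 95/14,20,60, 66] 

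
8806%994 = 854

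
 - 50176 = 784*( - 64 ) 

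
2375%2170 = 205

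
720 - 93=627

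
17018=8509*2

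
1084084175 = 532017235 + 552066940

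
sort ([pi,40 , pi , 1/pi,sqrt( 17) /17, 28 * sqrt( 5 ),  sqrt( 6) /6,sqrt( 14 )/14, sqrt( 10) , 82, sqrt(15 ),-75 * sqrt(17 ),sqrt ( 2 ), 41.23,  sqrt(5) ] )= [ -75*  sqrt( 17),  sqrt( 17)/17,sqrt( 14) /14,1/pi, sqrt( 6) /6,  sqrt( 2),sqrt( 5 ), pi,pi, sqrt( 10 ), sqrt( 15) , 40 , 41.23 , 28*sqrt ( 5),82]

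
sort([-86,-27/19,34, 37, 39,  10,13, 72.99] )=[ - 86,-27/19, 10, 13,34,37, 39,72.99] 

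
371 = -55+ 426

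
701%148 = 109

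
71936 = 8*8992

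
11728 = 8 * 1466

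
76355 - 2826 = 73529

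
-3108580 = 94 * ( - 33070)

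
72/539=72/539= 0.13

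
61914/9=6879 + 1/3=   6879.33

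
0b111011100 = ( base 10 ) 476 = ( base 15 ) 21B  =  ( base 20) 13G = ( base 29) gc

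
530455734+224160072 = 754615806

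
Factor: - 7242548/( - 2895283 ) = 2^2*103^1*1663^( - 1)*1741^(  -  1) * 17579^1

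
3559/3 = 1186 + 1/3 = 1186.33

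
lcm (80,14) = 560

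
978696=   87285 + 891411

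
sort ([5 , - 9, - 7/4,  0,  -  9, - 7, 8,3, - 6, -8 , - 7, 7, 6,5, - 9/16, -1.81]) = [-9,  -  9, - 8, - 7,- 7, - 6, - 1.81, - 7/4 , - 9/16,  0,  3 , 5,  5,6,7, 8]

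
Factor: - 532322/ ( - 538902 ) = 3^ (-2 ) *7^( - 1)* 13^( - 1) * 809^1 = 809/819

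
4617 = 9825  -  5208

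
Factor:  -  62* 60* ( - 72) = 267840 = 2^6*3^3*5^1*31^1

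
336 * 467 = 156912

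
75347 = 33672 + 41675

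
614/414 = 307/207 = 1.48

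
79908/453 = 26636/151 = 176.40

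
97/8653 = 97/8653 = 0.01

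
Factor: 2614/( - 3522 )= -3^(-1 )*587^(-1) *1307^1= - 1307/1761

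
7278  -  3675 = 3603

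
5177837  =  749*6913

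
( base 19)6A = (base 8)174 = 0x7c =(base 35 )3J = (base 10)124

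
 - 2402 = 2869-5271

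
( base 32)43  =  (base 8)203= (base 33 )3w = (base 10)131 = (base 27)4n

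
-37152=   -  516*72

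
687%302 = 83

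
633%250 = 133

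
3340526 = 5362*623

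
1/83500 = 1/83500 = 0.00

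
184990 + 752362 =937352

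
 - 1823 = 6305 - 8128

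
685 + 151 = 836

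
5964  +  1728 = 7692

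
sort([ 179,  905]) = [ 179,905 ]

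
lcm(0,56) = 0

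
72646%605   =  46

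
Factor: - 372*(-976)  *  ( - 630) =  - 2^7*3^3 * 5^1*7^1*31^1*61^1 = - 228735360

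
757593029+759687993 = 1517281022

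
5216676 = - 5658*( -922)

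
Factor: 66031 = 7^1*9433^1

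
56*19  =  1064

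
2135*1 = 2135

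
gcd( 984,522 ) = 6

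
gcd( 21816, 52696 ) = 8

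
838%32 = 6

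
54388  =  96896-42508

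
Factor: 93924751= 211^1 *445141^1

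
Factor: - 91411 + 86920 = -4491 =-3^2*499^1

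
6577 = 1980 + 4597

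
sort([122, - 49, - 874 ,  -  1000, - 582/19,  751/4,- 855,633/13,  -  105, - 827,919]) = [ - 1000 ,  -  874, - 855, - 827, - 105 ,-49, - 582/19,633/13,122,751/4 , 919 ] 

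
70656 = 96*736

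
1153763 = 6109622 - 4955859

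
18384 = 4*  4596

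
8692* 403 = 3502876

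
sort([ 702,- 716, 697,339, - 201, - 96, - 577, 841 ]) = [ - 716,-577,  -  201, - 96, 339,697, 702,841] 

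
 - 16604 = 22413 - 39017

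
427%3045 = 427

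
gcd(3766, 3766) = 3766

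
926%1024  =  926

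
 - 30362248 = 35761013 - 66123261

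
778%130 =128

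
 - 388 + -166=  - 554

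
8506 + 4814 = 13320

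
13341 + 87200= 100541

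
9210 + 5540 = 14750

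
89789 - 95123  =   - 5334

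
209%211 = 209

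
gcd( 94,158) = 2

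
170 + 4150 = 4320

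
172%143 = 29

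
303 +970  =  1273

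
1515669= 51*29719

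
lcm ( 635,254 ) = 1270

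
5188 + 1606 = 6794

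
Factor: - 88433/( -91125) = 3^( - 6 )* 5^( - 3 ) * 191^1 * 463^1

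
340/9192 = 85/2298 = 0.04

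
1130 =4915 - 3785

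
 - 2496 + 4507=2011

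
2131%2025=106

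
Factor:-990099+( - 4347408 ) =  - 5337507 = - 3^1*7^1 *17^1*14951^1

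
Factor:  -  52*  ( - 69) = 2^2*3^1*13^1*23^1  =  3588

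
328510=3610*91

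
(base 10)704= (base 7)2024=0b1011000000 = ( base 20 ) 1f4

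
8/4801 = 8/4801=   0.00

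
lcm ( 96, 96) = 96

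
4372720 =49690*88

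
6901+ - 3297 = 3604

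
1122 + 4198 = 5320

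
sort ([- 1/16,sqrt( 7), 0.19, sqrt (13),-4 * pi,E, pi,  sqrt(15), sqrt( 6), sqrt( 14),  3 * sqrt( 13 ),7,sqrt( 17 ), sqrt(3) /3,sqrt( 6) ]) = [ - 4*pi, - 1/16, 0.19, sqrt (3 ) /3,sqrt(6 ),sqrt( 6),  sqrt( 7),E,pi,sqrt( 13) , sqrt( 14),sqrt (15), sqrt( 17),7,3*sqrt(13 )] 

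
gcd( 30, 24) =6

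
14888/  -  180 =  -83 + 13/45 = - 82.71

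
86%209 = 86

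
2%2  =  0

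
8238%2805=2628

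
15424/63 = 15424/63=244.83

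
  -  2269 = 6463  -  8732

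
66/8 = 33/4 = 8.25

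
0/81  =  0 = 0.00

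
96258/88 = 1093 + 37/44 = 1093.84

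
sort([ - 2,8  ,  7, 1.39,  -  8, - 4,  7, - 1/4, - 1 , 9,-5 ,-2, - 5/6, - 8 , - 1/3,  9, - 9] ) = [ - 9, - 8, - 8, - 5, - 4, - 2,-2, - 1, - 5/6,  -  1/3, - 1/4, 1.39,  7, 7,8,9,9] 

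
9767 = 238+9529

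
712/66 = 10+26/33 = 10.79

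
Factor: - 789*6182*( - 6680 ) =32582354640 = 2^4 * 3^1*5^1*11^1*167^1*263^1*281^1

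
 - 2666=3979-6645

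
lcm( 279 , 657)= 20367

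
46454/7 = 6636+2/7=6636.29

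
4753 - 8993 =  - 4240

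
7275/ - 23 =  - 7275/23 = - 316.30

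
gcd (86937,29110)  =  1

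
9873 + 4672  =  14545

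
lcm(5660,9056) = 45280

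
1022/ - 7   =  -146/1 = - 146.00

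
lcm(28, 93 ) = 2604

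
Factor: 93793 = 7^1 * 13399^1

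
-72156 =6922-79078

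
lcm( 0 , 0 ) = 0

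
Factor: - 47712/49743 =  - 2^5*3^ ( - 1 )*7^1 * 71^1*5527^(-1)= - 15904/16581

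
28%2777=28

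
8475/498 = 2825/166=17.02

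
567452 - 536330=31122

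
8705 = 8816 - 111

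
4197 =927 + 3270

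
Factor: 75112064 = 2^7*586813^1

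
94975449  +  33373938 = 128349387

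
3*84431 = 253293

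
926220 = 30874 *30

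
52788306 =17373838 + 35414468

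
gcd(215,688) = 43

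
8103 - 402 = 7701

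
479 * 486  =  232794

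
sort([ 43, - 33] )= [- 33,43 ]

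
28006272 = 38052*736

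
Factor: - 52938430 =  - 2^1* 5^1*5293843^1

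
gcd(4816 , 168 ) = 56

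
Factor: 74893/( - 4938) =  - 91/6 = - 2^ ( - 1)*3^( - 1)*7^1*13^1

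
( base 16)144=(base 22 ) eg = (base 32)a4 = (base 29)b5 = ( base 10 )324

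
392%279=113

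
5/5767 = 5/5767 = 0.00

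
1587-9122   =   - 7535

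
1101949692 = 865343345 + 236606347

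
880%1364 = 880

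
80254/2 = 40127 = 40127.00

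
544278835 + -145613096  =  398665739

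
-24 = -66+42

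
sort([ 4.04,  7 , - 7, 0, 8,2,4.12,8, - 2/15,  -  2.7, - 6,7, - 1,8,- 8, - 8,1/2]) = [ - 8,-8,-7,-6,-2.7, - 1,-2/15 , 0,1/2,2, 4.04,4.12,7,7, 8,8, 8]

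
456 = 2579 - 2123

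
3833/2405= 1 + 1428/2405 = 1.59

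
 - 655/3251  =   - 1 + 2596/3251 = - 0.20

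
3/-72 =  - 1/24 = - 0.04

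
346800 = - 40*( - 8670)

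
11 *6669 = 73359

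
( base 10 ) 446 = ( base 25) HL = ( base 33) DH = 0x1be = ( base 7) 1205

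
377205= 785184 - 407979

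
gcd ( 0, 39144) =39144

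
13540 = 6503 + 7037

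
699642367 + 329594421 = 1029236788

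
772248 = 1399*552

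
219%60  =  39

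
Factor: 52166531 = 421^1*123911^1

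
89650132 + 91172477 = 180822609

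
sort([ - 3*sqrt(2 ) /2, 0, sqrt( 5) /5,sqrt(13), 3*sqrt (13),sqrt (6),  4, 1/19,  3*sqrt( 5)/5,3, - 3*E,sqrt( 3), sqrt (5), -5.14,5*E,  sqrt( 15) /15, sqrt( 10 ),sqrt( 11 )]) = [ - 3*E,-5.14,-3*sqrt(2 )/2,0 , 1/19, sqrt( 15)/15, sqrt( 5 )/5, 3*sqrt( 5)/5,sqrt( 3) , sqrt( 5), sqrt( 6 ), 3, sqrt( 10),sqrt(11), sqrt(13), 4, 3*sqrt( 13),5*E ]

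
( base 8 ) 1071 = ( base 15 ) 27e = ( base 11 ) 478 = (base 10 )569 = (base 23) 11H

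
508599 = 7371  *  69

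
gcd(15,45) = 15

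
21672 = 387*56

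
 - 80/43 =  - 80/43= - 1.86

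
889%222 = 1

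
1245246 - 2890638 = -1645392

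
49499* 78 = 3860922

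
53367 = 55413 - 2046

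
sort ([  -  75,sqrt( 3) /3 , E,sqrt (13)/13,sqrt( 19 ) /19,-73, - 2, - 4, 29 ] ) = [ - 75,-73,-4,  -  2,sqrt(19)/19,sqrt(13 ) /13, sqrt(3)/3,E,29]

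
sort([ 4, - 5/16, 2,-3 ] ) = [ - 3, - 5/16,  2, 4] 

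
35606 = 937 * 38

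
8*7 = 56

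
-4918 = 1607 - 6525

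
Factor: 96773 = 29^1*47^1*71^1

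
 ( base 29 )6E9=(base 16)1555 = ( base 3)21111021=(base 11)4115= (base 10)5461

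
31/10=3 + 1/10 =3.10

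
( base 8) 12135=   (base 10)5213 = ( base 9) 7132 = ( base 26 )7id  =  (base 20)d0d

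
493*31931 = 15741983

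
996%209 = 160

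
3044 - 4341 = -1297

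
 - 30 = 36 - 66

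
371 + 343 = 714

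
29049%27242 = 1807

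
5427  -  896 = 4531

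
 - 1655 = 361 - 2016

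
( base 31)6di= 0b1100000101011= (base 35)51R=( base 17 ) 146G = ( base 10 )6187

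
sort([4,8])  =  [4, 8]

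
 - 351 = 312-663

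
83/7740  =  83/7740  =  0.01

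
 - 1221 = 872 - 2093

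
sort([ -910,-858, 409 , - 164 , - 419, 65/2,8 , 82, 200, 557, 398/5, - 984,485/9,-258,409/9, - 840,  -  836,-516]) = [ - 984, - 910, - 858, - 840,-836,-516, - 419,-258,- 164, 8, 65/2, 409/9 , 485/9, 398/5, 82, 200, 409, 557]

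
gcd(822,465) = 3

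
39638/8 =4954 + 3/4=4954.75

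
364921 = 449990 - 85069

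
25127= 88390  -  63263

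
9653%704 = 501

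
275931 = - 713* ( - 387)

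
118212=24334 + 93878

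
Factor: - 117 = -3^2*13^1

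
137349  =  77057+60292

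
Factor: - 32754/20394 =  - 53/33 = - 3^(-1 )*11^( - 1)*53^1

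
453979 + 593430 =1047409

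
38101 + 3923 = 42024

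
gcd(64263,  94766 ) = 1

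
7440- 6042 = 1398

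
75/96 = 25/32 = 0.78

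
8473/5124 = 8473/5124 = 1.65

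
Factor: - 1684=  - 2^2*421^1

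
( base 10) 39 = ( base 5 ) 124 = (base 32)17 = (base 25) 1e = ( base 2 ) 100111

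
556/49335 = 556/49335 = 0.01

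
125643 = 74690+50953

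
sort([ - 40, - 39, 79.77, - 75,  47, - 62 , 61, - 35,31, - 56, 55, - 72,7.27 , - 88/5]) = [  -  75, - 72, - 62, - 56, - 40, - 39, - 35, - 88/5,  7.27,31,47, 55,61, 79.77 ] 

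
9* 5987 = 53883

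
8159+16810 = 24969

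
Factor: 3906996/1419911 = 2^2*3^1*29^1 *103^1*109^1*1419911^(-1 )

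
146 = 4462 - 4316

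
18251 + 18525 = 36776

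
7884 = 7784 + 100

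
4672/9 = 4672/9 = 519.11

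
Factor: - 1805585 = - 5^1*109^1*3313^1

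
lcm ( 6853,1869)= 20559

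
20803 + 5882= 26685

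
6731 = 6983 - 252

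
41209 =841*49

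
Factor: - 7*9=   -3^2*7^1 = - 63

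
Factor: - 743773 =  - 61^1*89^1*137^1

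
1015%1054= 1015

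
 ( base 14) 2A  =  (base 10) 38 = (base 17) 24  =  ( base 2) 100110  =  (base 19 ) 20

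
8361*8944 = 74780784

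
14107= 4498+9609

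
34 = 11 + 23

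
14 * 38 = 532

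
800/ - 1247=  - 800/1247  =  - 0.64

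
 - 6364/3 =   -  6364/3 = -2121.33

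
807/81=9  +  26/27 = 9.96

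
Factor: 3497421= 3^1* 457^1*2551^1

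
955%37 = 30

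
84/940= 21/235= 0.09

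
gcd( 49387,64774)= 1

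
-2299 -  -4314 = 2015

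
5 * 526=2630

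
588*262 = 154056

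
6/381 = 2/127 = 0.02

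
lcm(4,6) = 12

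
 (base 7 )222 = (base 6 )310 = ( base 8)162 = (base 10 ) 114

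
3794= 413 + 3381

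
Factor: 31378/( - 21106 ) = - 29^1*61^(-1 ) * 173^(-1)*541^1 = - 15689/10553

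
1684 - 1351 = 333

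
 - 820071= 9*( - 91119 )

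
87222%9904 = 7990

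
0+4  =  4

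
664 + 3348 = 4012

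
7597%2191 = 1024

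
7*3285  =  22995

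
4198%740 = 498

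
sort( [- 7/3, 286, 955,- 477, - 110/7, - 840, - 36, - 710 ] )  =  [ - 840 ,  -  710, - 477, - 36, - 110/7, - 7/3,286, 955] 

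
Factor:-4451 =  - 4451^1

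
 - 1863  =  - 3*621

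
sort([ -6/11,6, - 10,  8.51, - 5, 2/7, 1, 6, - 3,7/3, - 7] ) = [ - 10, -7,  -  5,  -  3, - 6/11, 2/7, 1, 7/3,6, 6 , 8.51 ] 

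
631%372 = 259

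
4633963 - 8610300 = -3976337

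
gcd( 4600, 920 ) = 920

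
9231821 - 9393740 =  - 161919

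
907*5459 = 4951313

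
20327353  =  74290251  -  53962898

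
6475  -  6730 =-255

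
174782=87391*2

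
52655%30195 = 22460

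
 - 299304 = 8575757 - 8875061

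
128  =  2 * 64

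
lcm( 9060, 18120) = 18120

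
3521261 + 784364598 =787885859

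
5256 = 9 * 584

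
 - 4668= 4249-8917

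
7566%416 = 78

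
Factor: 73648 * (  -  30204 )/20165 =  -2224464192/20165 = - 2^6 * 3^2 * 5^(  -  1) * 37^( - 1)* 109^( - 1 )* 839^1 * 4603^1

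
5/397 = 5/397 = 0.01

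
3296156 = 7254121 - 3957965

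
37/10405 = 37/10405= 0.00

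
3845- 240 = 3605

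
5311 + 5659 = 10970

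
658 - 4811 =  - 4153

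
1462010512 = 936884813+525125699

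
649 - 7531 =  - 6882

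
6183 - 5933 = 250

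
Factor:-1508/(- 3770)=2/5 =2^1*5^( - 1)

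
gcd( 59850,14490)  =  630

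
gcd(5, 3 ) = 1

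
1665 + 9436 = 11101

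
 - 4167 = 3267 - 7434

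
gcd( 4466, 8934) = 2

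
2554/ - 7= - 2554/7 = - 364.86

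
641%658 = 641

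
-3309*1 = -3309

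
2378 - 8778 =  - 6400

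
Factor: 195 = 3^1*5^1*13^1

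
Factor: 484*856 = 2^5 * 11^2*107^1 = 414304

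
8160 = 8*1020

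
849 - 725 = 124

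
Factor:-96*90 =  - 8640 = - 2^6*3^3*5^1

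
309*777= 240093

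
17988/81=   5996/27 =222.07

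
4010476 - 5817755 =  - 1807279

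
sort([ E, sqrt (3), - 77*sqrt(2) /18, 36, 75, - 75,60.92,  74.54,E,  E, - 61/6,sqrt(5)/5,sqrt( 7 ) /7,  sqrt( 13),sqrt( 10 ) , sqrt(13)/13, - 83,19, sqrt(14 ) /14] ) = [ - 83,- 75, - 61/6 , - 77*sqrt( 2)/18,sqrt( 14) /14,sqrt( 13 )/13, sqrt( 7 ) /7,sqrt( 5 ) /5 , sqrt( 3 ), E,E,E,  sqrt(10 ), sqrt( 13), 19, 36,60.92,74.54,75]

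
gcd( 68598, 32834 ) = 2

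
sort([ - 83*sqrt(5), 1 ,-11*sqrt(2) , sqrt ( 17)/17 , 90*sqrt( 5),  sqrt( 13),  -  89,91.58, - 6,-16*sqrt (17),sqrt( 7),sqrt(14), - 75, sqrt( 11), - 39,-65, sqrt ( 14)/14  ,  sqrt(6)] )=[-83*sqrt( 5 ), - 89, -75, - 16*sqrt( 17), - 65,  -  39, - 11*sqrt( 2 ), - 6,sqrt(17)/17,sqrt(14 )/14,1, sqrt( 6), sqrt( 7) , sqrt(11),sqrt (13),sqrt( 14), 91.58  ,  90*sqrt( 5 )]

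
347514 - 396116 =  - 48602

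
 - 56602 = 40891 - 97493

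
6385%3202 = 3183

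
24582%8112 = 246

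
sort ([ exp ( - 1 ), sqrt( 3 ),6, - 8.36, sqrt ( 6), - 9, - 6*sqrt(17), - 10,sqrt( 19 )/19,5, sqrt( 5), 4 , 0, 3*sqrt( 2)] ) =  [ - 6*sqrt ( 17), - 10, - 9, - 8.36, 0,  sqrt(19 ) /19,exp( - 1),sqrt( 3), sqrt( 5 ), sqrt ( 6), 4, 3*sqrt( 2) , 5, 6 ] 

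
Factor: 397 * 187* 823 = 11^1*17^1 * 397^1*823^1 = 61098697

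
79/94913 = 79/94913 = 0.00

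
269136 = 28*9612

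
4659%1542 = 33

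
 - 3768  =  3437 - 7205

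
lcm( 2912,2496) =17472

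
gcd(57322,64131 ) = 1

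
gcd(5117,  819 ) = 7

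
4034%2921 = 1113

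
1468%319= 192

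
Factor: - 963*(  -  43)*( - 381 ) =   -  15776829 = -3^3 *43^1*107^1*127^1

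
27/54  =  1/2 = 0.50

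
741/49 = 15+6/49=15.12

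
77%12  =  5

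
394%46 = 26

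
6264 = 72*87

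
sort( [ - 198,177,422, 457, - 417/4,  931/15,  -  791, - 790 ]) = [ - 791, - 790, - 198 , - 417/4,  931/15, 177, 422,457]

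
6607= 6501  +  106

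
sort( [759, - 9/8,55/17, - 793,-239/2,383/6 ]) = [ - 793, - 239/2,-9/8,  55/17, 383/6,759 ]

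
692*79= 54668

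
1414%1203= 211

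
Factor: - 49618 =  - 2^1*24809^1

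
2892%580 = 572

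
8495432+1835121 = 10330553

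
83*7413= 615279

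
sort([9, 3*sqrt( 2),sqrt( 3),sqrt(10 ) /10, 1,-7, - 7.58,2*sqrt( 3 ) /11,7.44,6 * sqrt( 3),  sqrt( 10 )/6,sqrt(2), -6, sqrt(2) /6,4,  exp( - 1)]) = [ - 7.58,-7  ,  -  6,sqrt( 2 )/6, 2*sqrt ( 3 )/11,  sqrt(10) /10,exp( - 1 ),sqrt(10 ) /6, 1, sqrt(2),  sqrt(3 ), 4,3*sqrt( 2),7.44, 9,6*sqrt( 3)]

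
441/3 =147 = 147.00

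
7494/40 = 3747/20 = 187.35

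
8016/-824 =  - 1002/103 = - 9.73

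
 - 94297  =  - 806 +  - 93491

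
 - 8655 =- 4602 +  - 4053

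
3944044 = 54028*73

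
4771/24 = 4771/24 = 198.79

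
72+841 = 913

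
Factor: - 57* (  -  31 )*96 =2^5*3^2*19^1*31^1 = 169632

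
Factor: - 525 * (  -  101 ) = 53025 = 3^1*5^2 * 7^1 * 101^1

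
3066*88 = 269808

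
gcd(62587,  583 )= 1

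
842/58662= 421/29331  =  0.01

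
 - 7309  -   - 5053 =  - 2256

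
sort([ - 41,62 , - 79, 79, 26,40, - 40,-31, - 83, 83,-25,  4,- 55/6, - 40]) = [ -83, - 79, - 41,-40, - 40, - 31,-25,- 55/6, 4, 26, 40,62,  79,  83]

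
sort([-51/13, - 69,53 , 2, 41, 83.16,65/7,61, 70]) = [ - 69,-51/13, 2,65/7,  41, 53,61,70,83.16]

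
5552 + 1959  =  7511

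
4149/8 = 4149/8= 518.62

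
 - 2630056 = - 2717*968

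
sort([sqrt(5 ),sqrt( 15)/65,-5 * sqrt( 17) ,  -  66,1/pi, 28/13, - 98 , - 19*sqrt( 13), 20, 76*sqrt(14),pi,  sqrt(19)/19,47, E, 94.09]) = [ - 98,  -  19 * sqrt( 13 ), - 66,-5*sqrt (17 ), sqrt( 15)/65, sqrt( 19)/19,1/pi, 28/13,  sqrt( 5 ), E  ,  pi,20, 47 , 94.09, 76*sqrt(14 )]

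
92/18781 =92/18781 = 0.00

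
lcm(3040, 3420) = 27360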